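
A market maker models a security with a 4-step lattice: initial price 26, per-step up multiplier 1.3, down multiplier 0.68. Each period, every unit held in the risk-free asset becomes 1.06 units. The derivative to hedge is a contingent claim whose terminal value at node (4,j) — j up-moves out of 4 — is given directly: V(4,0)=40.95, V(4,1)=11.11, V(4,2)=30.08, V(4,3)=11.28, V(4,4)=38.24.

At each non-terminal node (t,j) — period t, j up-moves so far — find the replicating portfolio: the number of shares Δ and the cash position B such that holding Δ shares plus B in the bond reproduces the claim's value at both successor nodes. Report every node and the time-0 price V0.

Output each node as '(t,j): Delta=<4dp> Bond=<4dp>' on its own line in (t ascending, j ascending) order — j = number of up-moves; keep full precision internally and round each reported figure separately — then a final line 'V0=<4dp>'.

No-arbitrage ⇒ martingale measure with p* = (R−d)/(u−d) = 0.6129.
At expiry t=4: V(4,0)=40.9500, V(4,1)=11.1100, V(4,2)=30.0800, V(4,3)=11.2800, V(4,4)=38.2400
  t=3,j=0: stock 8.1752 → up 10.6278 (V=11.1100), down 5.5592 (V=40.9500). Price 21.3783; hedge Δ=-5.8872, bond B=69.5073.
  t=3,j=1: stock 15.6291 → up 20.3179 (V=30.0800), down 10.6278 (V=11.1100). Price 21.4498; hedge Δ=1.9577, bond B=-9.1470.
  t=3,j=2: stock 29.8792 → up 38.8430 (V=11.2800), down 20.3179 (V=30.0800). Price 17.5070; hedge Δ=-1.0148, bond B=47.8296.
  t=3,j=3: stock 57.1220 → up 74.2586 (V=38.2400), down 38.8430 (V=11.2800). Price 26.2301; hedge Δ=0.7612, bond B=-17.2538.
  t=2,j=0: stock 12.0224 → up 15.6291 (V=21.4498), down 8.1752 (V=21.3783). Price 20.2095; hedge Δ=0.0096, bond B=20.0942.
  t=2,j=1: stock 22.9840 → up 29.8792 (V=17.5070), down 15.6291 (V=21.4498). Price 17.9559; hedge Δ=-0.2767, bond B=24.3152.
  t=2,j=2: stock 43.9400 → up 57.1220 (V=26.2301), down 29.8792 (V=17.5070). Price 21.5598; hedge Δ=0.3202, bond B=7.4903.
  t=1,j=0: stock 17.6800 → up 22.9840 (V=17.9559), down 12.0224 (V=20.2095). Price 17.7625; hedge Δ=-0.2056, bond B=21.3974.
  t=1,j=1: stock 33.8000 → up 43.9400 (V=21.5598), down 22.9840 (V=17.9559). Price 19.0233; hedge Δ=0.1720, bond B=13.2106.
  t=0,j=0: stock 26.0000 → up 33.8000 (V=19.0233), down 17.6800 (V=17.7625). Price 17.4861; hedge Δ=0.0782, bond B=15.4525.
Each (Δ,B) replicates both successor values, so the strategy is self-financing and V0 is arbitrage-free.

(0,0): Delta=0.0782 Bond=15.4525
(1,0): Delta=-0.2056 Bond=21.3974
(1,1): Delta=0.1720 Bond=13.2106
(2,0): Delta=0.0096 Bond=20.0942
(2,1): Delta=-0.2767 Bond=24.3152
(2,2): Delta=0.3202 Bond=7.4903
(3,0): Delta=-5.8872 Bond=69.5073
(3,1): Delta=1.9577 Bond=-9.1470
(3,2): Delta=-1.0148 Bond=47.8296
(3,3): Delta=0.7612 Bond=-17.2538
V0=17.4861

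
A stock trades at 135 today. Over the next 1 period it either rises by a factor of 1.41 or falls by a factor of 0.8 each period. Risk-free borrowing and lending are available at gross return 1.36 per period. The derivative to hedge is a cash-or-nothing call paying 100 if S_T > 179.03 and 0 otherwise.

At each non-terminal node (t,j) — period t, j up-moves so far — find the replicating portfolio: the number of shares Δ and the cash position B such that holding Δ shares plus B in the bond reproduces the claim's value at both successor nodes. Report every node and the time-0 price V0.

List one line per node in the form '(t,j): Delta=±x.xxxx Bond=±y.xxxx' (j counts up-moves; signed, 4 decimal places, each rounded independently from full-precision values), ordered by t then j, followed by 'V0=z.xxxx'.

(0,0): Delta=1.2143 Bond=-96.4320
V0=67.5024

No-arbitrage ⇒ martingale measure with p* = (R−d)/(u−d) = 0.9180.
Terminal values V(1,·): V(1,0)=0.0000, V(1,1)=100.0000
Node (0,0) S=135.0000: V=(p*·100.0000+(1−p*)·0.0000)/1.36=67.5024; Δ=(100.0000−0.0000)/(190.3500−108.0000)=1.2143; B=V−Δ·S=-96.4320
Each (Δ,B) replicates both successor values, so the strategy is self-financing and V0 is arbitrage-free.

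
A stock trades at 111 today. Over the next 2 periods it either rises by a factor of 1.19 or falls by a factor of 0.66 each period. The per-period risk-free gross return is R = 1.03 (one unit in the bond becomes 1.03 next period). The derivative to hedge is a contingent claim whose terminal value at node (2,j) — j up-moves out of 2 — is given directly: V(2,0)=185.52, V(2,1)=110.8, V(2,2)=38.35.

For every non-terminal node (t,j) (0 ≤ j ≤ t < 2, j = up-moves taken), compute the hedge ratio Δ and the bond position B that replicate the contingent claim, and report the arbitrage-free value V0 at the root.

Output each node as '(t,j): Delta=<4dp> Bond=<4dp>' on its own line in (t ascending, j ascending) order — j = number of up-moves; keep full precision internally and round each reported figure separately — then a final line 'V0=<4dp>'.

(0,0): Delta=-1.2070 Bond=211.5478
(1,0): Delta=-1.9244 Bond=270.4539
(1,1): Delta=-1.0349 Bond=195.1658
V0=77.5759

The replicating-portfolio and risk-neutral prices coincide; use p* = (1.03−0.66)/(1.19−0.66) = 0.6981 for the latter.
Payoff layer (t=2): V(2,0)=185.5200, V(2,1)=110.8000, V(2,2)=38.3500
(1,0): S=73.2600. Δ = (V_up−V_dn)/(S_up−S_dn) = (110.8000−185.5200)/(87.1794−48.3516) = -1.9244. V = [p*·110.8000 + (1−p*)·185.5200]/1.03 = 129.4728. B = V − Δ·S = 270.4539.
(1,1): S=132.0900. Δ = (V_up−V_dn)/(S_up−S_dn) = (38.3500−110.8000)/(157.1871−87.1794) = -1.0349. V = [p*·38.3500 + (1−p*)·110.8000]/1.03 = 58.4677. B = V − Δ·S = 195.1658.
(0,0): S=111.0000. Δ = (V_up−V_dn)/(S_up−S_dn) = (58.4677−129.4728)/(132.0900−73.2600) = -1.2070. V = [p*·58.4677 + (1−p*)·129.4728]/1.03 = 77.5759. B = V − Δ·S = 211.5478.
Each (Δ,B) replicates both successor values, so the strategy is self-financing and V0 is arbitrage-free.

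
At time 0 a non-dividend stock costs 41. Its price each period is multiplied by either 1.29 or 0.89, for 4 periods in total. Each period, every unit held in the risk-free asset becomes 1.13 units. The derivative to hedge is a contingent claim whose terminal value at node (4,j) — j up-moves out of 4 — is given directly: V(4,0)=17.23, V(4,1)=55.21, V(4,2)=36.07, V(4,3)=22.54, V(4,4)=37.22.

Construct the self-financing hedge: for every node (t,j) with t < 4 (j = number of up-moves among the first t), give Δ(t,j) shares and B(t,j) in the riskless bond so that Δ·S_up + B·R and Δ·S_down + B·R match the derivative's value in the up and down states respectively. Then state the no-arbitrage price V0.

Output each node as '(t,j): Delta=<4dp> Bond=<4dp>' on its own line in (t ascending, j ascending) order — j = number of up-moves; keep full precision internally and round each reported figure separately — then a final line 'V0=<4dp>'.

(0,0): Delta=-0.2432 Bond=30.8257
(1,0): Delta=-0.4282 Bond=41.5837
(1,1): Delta=-0.1581 Bond=30.3326
(2,0): Delta=0.2526 Bond=24.8788
(2,1): Delta=-0.7414 Bond=61.7301
(2,2): Delta=0.1101 Bond=15.9730
(3,0): Delta=3.2850 Bond=-59.5358
(3,1): Delta=-1.1422 Bond=86.5456
(3,2): Delta=-0.5570 Bond=58.5613
(3,3): Delta=0.4170 Bond=-8.9584
V0=20.8532

No-arbitrage ⇒ martingale measure with p* = (R−d)/(u−d) = 0.6000.
Payoff layer (t=4): V(4,0)=17.2300, V(4,1)=55.2100, V(4,2)=36.0700, V(4,3)=22.5400, V(4,4)=37.2200
(3,0): S=28.9037. Δ = (V_up−V_dn)/(S_up−S_dn) = (55.2100−17.2300)/(37.2858−25.7243) = 3.2850. V = [p*·55.2100 + (1−p*)·17.2300]/1.13 = 35.4142. B = V − Δ·S = -59.5358.
(3,1): S=41.8942. Δ = (V_up−V_dn)/(S_up−S_dn) = (36.0700−55.2100)/(54.0435−37.2858) = -1.1422. V = [p*·36.0700 + (1−p*)·55.2100]/1.13 = 38.6956. B = V − Δ·S = 86.5456.
(3,2): S=60.7230. Δ = (V_up−V_dn)/(S_up−S_dn) = (22.5400−36.0700)/(78.3327−54.0435) = -0.5570. V = [p*·22.5400 + (1−p*)·36.0700]/1.13 = 24.7363. B = V − Δ·S = 58.5613.
(3,3): S=88.0142. Δ = (V_up−V_dn)/(S_up−S_dn) = (37.2200−22.5400)/(113.5384−78.3327) = 0.4170. V = [p*·37.2200 + (1−p*)·22.5400]/1.13 = 27.7416. B = V − Δ·S = -8.9584.
(2,0): S=32.4761. Δ = (V_up−V_dn)/(S_up−S_dn) = (38.6956−35.4142)/(41.8942−28.9037) = 0.2526. V = [p*·38.6956 + (1−p*)·35.4142]/1.13 = 33.0823. B = V − Δ·S = 24.8788.
(2,1): S=47.0721. Δ = (V_up−V_dn)/(S_up−S_dn) = (24.7363−38.6956)/(60.7230−41.8942) = -0.7414. V = [p*·24.7363 + (1−p*)·38.6956]/1.13 = 26.8319. B = V − Δ·S = 61.7301.
(2,2): S=68.2281. Δ = (V_up−V_dn)/(S_up−S_dn) = (27.7416−24.7363)/(88.0142−60.7230) = 0.1101. V = [p*·27.7416 + (1−p*)·24.7363]/1.13 = 23.4863. B = V − Δ·S = 15.9730.
(1,0): S=36.4900. Δ = (V_up−V_dn)/(S_up−S_dn) = (26.8319−33.0823)/(47.0721−32.4761) = -0.4282. V = [p*·26.8319 + (1−p*)·33.0823]/1.13 = 25.9576. B = V − Δ·S = 41.5837.
(1,1): S=52.8900. Δ = (V_up−V_dn)/(S_up−S_dn) = (23.4863−26.8319)/(68.2281−47.0721) = -0.1581. V = [p*·23.4863 + (1−p*)·26.8319]/1.13 = 21.9686. B = V − Δ·S = 30.3326.
(0,0): S=41.0000. Δ = (V_up−V_dn)/(S_up−S_dn) = (21.9686−25.9576)/(52.8900−36.4900) = -0.2432. V = [p*·21.9686 + (1−p*)·25.9576]/1.13 = 20.8532. B = V − Δ·S = 30.8257.
Check: Δ(0,0)·S0 + B(0,0) = 20.8532 = V0.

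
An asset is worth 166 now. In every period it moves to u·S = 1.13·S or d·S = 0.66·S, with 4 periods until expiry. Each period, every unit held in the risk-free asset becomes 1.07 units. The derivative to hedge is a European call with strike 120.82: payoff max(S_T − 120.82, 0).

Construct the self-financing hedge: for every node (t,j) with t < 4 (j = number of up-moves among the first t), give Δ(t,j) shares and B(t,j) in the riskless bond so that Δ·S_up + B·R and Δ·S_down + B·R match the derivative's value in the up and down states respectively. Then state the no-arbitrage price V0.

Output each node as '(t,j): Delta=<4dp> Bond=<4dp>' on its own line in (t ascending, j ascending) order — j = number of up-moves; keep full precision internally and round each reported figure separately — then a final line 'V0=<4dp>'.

Under the risk-neutral measure, an up-move has probability p* = (R−d)/(u−d) = 0.8723 and values discount at R = 1.07.
Terminal payoffs: V(4,0)=0.0000, V(4,1)=0.0000, V(4,2)=0.0000, V(4,3)=37.2638, V(4,4)=149.8386
Node (3,0) S=47.7243: V=(p*·0.0000+(1−p*)·0.0000)/1.07=0.0000; Δ=(0.0000−0.0000)/(53.9285−31.4981)=0.0000; B=V−Δ·S=0.0000
Node (3,1) S=81.7098: V=(p*·0.0000+(1−p*)·0.0000)/1.07=0.0000; Δ=(0.0000−0.0000)/(92.3321−53.9285)=0.0000; B=V−Δ·S=0.0000
Node (3,2) S=139.8972: V=(p*·37.2638+(1−p*)·0.0000)/1.07=30.3801; Δ=(37.2638−0.0000)/(158.0838−92.3321)=0.5667; B=V−Δ·S=-48.9046
Node (3,3) S=239.5209: V=(p*·149.8386+(1−p*)·37.2638)/1.07=126.6050; Δ=(149.8386−37.2638)/(270.6586−158.0838)=1.0000; B=V−Δ·S=-112.9159
Node (2,0) S=72.3096: V=(p*·0.0000+(1−p*)·0.0000)/1.07=0.0000; Δ=(0.0000−0.0000)/(81.7098−47.7243)=0.0000; B=V−Δ·S=0.0000
Node (2,1) S=123.8028: V=(p*·30.3801+(1−p*)·0.0000)/1.07=24.7680; Δ=(30.3801−0.0000)/(139.8972−81.7098)=0.5221; B=V−Δ·S=-39.8705
Node (2,2) S=211.9654: V=(p*·126.6050+(1−p*)·30.3801)/1.07=106.8420; Δ=(126.6050−30.3801)/(239.5209−139.8972)=0.9659; B=V−Δ·S=-97.8918
Node (1,0) S=109.5600: V=(p*·24.7680+(1−p*)·0.0000)/1.07=20.1927; Δ=(24.7680−0.0000)/(123.8028−72.3096)=0.4810; B=V−Δ·S=-32.5053
Node (1,1) S=187.5800: V=(p*·106.8420+(1−p*)·24.7680)/1.07=90.0603; Δ=(106.8420−24.7680)/(211.9654−123.8028)=0.9309; B=V−Δ·S=-84.5653
Node (0,0) S=166.0000: V=(p*·90.0603+(1−p*)·20.1927)/1.07=75.8327; Δ=(90.0603−20.1927)/(187.5800−109.5600)=0.8955; B=V−Δ·S=-72.8218
Root portfolio cost Δ·166+B reproduces V0=75.8327.

(0,0): Delta=0.8955 Bond=-72.8218
(1,0): Delta=0.4810 Bond=-32.5053
(1,1): Delta=0.9309 Bond=-84.5653
(2,0): Delta=0.0000 Bond=0.0000
(2,1): Delta=0.5221 Bond=-39.8705
(2,2): Delta=0.9659 Bond=-97.8918
(3,0): Delta=0.0000 Bond=0.0000
(3,1): Delta=0.0000 Bond=0.0000
(3,2): Delta=0.5667 Bond=-48.9046
(3,3): Delta=1.0000 Bond=-112.9159
V0=75.8327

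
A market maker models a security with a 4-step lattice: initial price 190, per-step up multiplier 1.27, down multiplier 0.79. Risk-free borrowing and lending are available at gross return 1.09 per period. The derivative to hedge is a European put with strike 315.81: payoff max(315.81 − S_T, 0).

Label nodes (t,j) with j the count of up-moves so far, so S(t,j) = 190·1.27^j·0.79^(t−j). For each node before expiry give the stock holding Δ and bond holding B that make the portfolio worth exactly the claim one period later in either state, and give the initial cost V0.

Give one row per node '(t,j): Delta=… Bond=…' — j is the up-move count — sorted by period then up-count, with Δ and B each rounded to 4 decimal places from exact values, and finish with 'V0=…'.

(0,0): Delta=-0.6311 Bond=172.9267
(1,0): Delta=-1.0000 Bond=243.8633
(1,1): Delta=-0.4934 Bond=155.2663
(2,0): Delta=-1.0000 Bond=265.8110
(2,1): Delta=-1.0000 Bond=265.8110
(2,2): Delta=-0.3043 Bond=111.2978
(3,0): Delta=-1.0000 Bond=289.7339
(3,1): Delta=-1.0000 Bond=289.7339
(3,2): Delta=-1.0000 Bond=289.7339
(3,3): Delta=-0.0447 Bond=20.2630
V0=53.0193

No-arbitrage ⇒ martingale measure with p* = (R−d)/(u−d) = 0.6250.
Payoff layer (t=4): V(4,0)=241.8048, V(4,1)=196.8397, V(4,2)=124.5539, V(4,3)=8.3477, V(4,4)=0.0000
Node (3,0) S=93.6774: V=(p*·196.8397+(1−p*)·241.8048)/1.09=196.0565; Δ=(196.8397−241.8048)/(118.9703−74.0052)=-1.0000; B=V−Δ·S=289.7339
Node (3,1) S=150.5953: V=(p*·124.5539+(1−p*)·196.8397)/1.09=139.1386; Δ=(124.5539−196.8397)/(191.2561−118.9703)=-1.0000; B=V−Δ·S=289.7339
Node (3,2) S=242.0963: V=(p*·8.3477+(1−p*)·124.5539)/1.09=47.6377; Δ=(8.3477−124.5539)/(307.4623−191.2561)=-1.0000; B=V−Δ·S=289.7339
Node (3,3) S=389.1928: V=(p*·0.0000+(1−p*)·8.3477)/1.09=2.8719; Δ=(0.0000−8.3477)/(494.2748−307.4623)=-0.0447; B=V−Δ·S=20.2630
Node (2,0) S=118.5790: V=(p*·139.1386+(1−p*)·196.0565)/1.09=147.2320; Δ=(139.1386−196.0565)/(150.5953−93.6774)=-1.0000; B=V−Δ·S=265.8110
Node (2,1) S=190.6270: V=(p*·47.6377+(1−p*)·139.1386)/1.09=75.1840; Δ=(47.6377−139.1386)/(242.0963−150.5953)=-1.0000; B=V−Δ·S=265.8110
Node (2,2) S=306.4510: V=(p*·2.8719+(1−p*)·47.6377)/1.09=18.0358; Δ=(2.8719−47.6377)/(389.1928−242.0963)=-0.3043; B=V−Δ·S=111.2978
Node (1,0) S=150.1000: V=(p*·75.1840+(1−p*)·147.2320)/1.09=93.7633; Δ=(75.1840−147.2320)/(190.6270−118.5790)=-1.0000; B=V−Δ·S=243.8633
Node (1,1) S=241.3000: V=(p*·18.0358+(1−p*)·75.1840)/1.09=36.2077; Δ=(18.0358−75.1840)/(306.4510−190.6270)=-0.4934; B=V−Δ·S=155.2663
Node (0,0) S=190.0000: V=(p*·36.2077+(1−p*)·93.7633)/1.09=53.0193; Δ=(36.2077−93.7633)/(241.3000−150.1000)=-0.6311; B=V−Δ·S=172.9267
Each (Δ,B) replicates both successor values, so the strategy is self-financing and V0 is arbitrage-free.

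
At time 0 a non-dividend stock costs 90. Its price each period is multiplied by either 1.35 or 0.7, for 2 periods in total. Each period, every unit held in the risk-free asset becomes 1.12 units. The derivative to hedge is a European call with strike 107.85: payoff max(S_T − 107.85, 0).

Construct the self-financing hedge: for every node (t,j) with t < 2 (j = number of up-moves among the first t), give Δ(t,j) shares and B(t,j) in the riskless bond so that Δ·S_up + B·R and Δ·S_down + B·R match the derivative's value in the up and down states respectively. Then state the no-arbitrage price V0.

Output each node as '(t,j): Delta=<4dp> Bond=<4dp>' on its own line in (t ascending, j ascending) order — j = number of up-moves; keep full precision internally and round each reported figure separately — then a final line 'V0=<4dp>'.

No-arbitrage ⇒ martingale measure with p* = (R−d)/(u−d) = 0.6462.
Terminal values V(2,·): V(2,0)=0.0000, V(2,1)=0.0000, V(2,2)=56.1750
Node (1,0) S=63.0000: V=(p*·0.0000+(1−p*)·0.0000)/1.12=0.0000; Δ=(0.0000−0.0000)/(85.0500−44.1000)=0.0000; B=V−Δ·S=0.0000
Node (1,1) S=121.5000: V=(p*·56.1750+(1−p*)·0.0000)/1.12=32.4087; Δ=(56.1750−0.0000)/(164.0250−85.0500)=0.7113; B=V−Δ·S=-54.0144
Node (0,0) S=90.0000: V=(p*·32.4087+(1−p*)·0.0000)/1.12=18.6973; Δ=(32.4087−0.0000)/(121.5000−63.0000)=0.5540; B=V−Δ·S=-31.1622
The time-0 hedge costs 18.6973, which is the no-arbitrage price.

(0,0): Delta=0.5540 Bond=-31.1622
(1,0): Delta=0.0000 Bond=0.0000
(1,1): Delta=0.7113 Bond=-54.0144
V0=18.6973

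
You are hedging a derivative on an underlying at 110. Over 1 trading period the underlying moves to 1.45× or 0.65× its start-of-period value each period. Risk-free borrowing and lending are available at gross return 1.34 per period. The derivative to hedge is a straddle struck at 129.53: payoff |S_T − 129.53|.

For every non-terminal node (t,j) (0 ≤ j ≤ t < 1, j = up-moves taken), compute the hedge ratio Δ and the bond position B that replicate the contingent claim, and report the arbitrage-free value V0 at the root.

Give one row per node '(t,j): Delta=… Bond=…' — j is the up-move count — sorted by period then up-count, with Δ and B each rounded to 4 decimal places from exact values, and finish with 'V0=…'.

Since d<R<u, set p* = (R−d)/(u−d) = 0.8625; price each node as the discounted p*-expectation of its children.
Payoff layer (t=1): V(1,0)=58.0300, V(1,1)=29.9700
(0,0): S=110.0000. Δ = (V_up−V_dn)/(S_up−S_dn) = (29.9700−58.0300)/(159.5000−71.5000) = -0.3189. V = [p*·29.9700 + (1−p*)·58.0300]/1.34 = 25.2450. B = V − Δ·S = 60.3200.
Self-financing check: at every node Δ·S+B equals the discounted successor values.

(0,0): Delta=-0.3189 Bond=60.3200
V0=25.2450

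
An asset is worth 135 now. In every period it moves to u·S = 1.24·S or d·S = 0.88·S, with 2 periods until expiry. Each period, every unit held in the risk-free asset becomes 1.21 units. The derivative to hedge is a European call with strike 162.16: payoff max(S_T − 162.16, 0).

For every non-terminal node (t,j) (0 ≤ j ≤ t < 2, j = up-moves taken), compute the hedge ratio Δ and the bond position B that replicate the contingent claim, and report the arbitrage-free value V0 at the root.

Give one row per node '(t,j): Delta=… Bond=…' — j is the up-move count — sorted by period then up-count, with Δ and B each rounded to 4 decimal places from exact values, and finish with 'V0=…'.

(0,0): Delta=0.7079 Bond=-69.5072
(1,0): Delta=0.0000 Bond=0.0000
(1,1): Delta=0.7536 Bond=-91.7495
V0=26.0652

Risk-neutral probability p* = (R−d)/(u−d) = (1.21−0.88)/(1.24−0.88) = 0.9167.
Terminal values V(2,·): V(2,0)=0.0000, V(2,1)=0.0000, V(2,2)=45.4160
(1,0): S=118.8000. Δ = (V_up−V_dn)/(S_up−S_dn) = (0.0000−0.0000)/(147.3120−104.5440) = 0.0000. V = [p*·0.0000 + (1−p*)·0.0000]/1.21 = 0.0000. B = V − Δ·S = 0.0000.
(1,1): S=167.4000. Δ = (V_up−V_dn)/(S_up−S_dn) = (45.4160−0.0000)/(207.5760−147.3120) = 0.7536. V = [p*·45.4160 + (1−p*)·0.0000]/1.21 = 34.4061. B = V − Δ·S = -91.7495.
(0,0): S=135.0000. Δ = (V_up−V_dn)/(S_up−S_dn) = (34.4061−0.0000)/(167.4000−118.8000) = 0.7079. V = [p*·34.4061 + (1−p*)·0.0000]/1.21 = 26.0652. B = V − Δ·S = -69.5072.
Each (Δ,B) replicates both successor values, so the strategy is self-financing and V0 is arbitrage-free.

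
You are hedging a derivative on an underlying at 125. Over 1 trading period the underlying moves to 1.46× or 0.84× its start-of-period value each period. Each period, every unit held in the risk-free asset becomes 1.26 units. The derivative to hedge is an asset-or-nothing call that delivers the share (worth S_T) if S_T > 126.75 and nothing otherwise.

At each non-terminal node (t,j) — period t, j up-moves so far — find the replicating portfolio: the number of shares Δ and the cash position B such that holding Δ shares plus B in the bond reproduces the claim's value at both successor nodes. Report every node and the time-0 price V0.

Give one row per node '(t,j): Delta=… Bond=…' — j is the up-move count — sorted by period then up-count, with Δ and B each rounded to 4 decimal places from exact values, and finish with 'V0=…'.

Since d<R<u, set p* = (R−d)/(u−d) = 0.6774; price each node as the discounted p*-expectation of its children.
Terminal values V(1,·): V(1,0)=0.0000, V(1,1)=182.5000
Node (0,0) S=125.0000: V=(p*·182.5000+(1−p*)·0.0000)/1.26=98.1183; Δ=(182.5000−0.0000)/(182.5000−105.0000)=2.3548; B=V−Δ·S=-196.2366
The time-0 hedge costs 98.1183, which is the no-arbitrage price.

(0,0): Delta=2.3548 Bond=-196.2366
V0=98.1183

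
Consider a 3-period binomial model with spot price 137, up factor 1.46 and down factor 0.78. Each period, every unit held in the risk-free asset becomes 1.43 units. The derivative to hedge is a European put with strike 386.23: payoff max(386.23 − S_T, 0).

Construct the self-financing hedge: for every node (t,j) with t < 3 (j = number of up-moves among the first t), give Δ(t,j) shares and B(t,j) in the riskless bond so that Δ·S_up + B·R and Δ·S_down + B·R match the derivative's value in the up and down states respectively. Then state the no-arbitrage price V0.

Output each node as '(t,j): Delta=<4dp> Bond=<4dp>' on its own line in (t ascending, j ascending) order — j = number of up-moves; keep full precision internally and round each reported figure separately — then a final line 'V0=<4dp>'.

Risk-neutral probability p* = (R−d)/(u−d) = (1.43−0.78)/(1.46−0.78) = 0.9559.
Payoff layer (t=3): V(3,0)=321.2164, V(3,1)=264.5378, V(3,2)=158.4472, V(3,3)=0.0000
(2,0): S=83.3508. Δ = (V_up−V_dn)/(S_up−S_dn) = (264.5378−321.2164)/(121.6922−65.0136) = -1.0000. V = [p*·264.5378 + (1−p*)·321.2164]/1.43 = 186.7401. B = V − Δ·S = 270.0909.
(2,1): S=156.0156. Δ = (V_up−V_dn)/(S_up−S_dn) = (158.4472−264.5378)/(227.7828−121.6922) = -1.0000. V = [p*·158.4472 + (1−p*)·264.5378]/1.43 = 114.0753. B = V − Δ·S = 270.0909.
(2,2): S=292.0292. Δ = (V_up−V_dn)/(S_up−S_dn) = (0.0000−158.4472)/(426.3626−227.7828) = -0.7979. V = [p*·0.0000 + (1−p*)·158.4472]/1.43 = 4.8883. B = V − Δ·S = 237.8990.
(1,0): S=106.8600. Δ = (V_up−V_dn)/(S_up−S_dn) = (114.0753−186.7401)/(156.0156−83.3508) = -1.0000. V = [p*·114.0753 + (1−p*)·186.7401]/1.43 = 82.0148. B = V − Δ·S = 188.8748.
(1,1): S=200.0200. Δ = (V_up−V_dn)/(S_up−S_dn) = (4.8883−114.0753)/(292.0292−156.0156) = -0.8028. V = [p*·4.8883 + (1−p*)·114.0753]/1.43 = 6.7870. B = V − Δ·S = 167.3561.
(0,0): S=137.0000. Δ = (V_up−V_dn)/(S_up−S_dn) = (6.7870−82.0148)/(200.0200−106.8600) = -0.8075. V = [p*·6.7870 + (1−p*)·82.0148]/1.43 = 7.0670. B = V − Δ·S = 117.6961.
The time-0 hedge costs 7.0670, which is the no-arbitrage price.

(0,0): Delta=-0.8075 Bond=117.6961
(1,0): Delta=-1.0000 Bond=188.8748
(1,1): Delta=-0.8028 Bond=167.3561
(2,0): Delta=-1.0000 Bond=270.0909
(2,1): Delta=-1.0000 Bond=270.0909
(2,2): Delta=-0.7979 Bond=237.8990
V0=7.0670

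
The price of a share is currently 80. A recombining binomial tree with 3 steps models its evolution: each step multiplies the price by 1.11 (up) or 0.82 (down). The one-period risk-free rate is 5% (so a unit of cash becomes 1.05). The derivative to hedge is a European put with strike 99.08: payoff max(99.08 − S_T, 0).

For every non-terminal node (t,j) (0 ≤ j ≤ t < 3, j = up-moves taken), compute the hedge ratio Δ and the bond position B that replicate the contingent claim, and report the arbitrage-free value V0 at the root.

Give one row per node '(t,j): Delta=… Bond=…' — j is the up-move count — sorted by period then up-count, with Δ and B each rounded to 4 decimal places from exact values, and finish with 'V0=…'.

Since d<R<u, set p* = (R−d)/(u−d) = 0.7931; price each node as the discounted p*-expectation of its children.
Payoff layer (t=3): V(3,0)=54.9706, V(3,1)=39.3709, V(3,2)=18.2542, V(3,3)=0.0000
(2,0): S=53.7920. Δ = (V_up−V_dn)/(S_up−S_dn) = (39.3709−54.9706)/(59.7091−44.1094) = -1.0000. V = [p*·39.3709 + (1−p*)·54.9706]/1.05 = 40.5699. B = V − Δ·S = 94.3619.
(2,1): S=72.8160. Δ = (V_up−V_dn)/(S_up−S_dn) = (18.2542−39.3709)/(80.8258−59.7091) = -1.0000. V = [p*·18.2542 + (1−p*)·39.3709]/1.05 = 21.5459. B = V − Δ·S = 94.3619.
(2,2): S=98.5680. Δ = (V_up−V_dn)/(S_up−S_dn) = (0.0000−18.2542)/(109.4105−80.8258) = -0.6386. V = [p*·0.0000 + (1−p*)·18.2542]/1.05 = 3.5969. B = V − Δ·S = 66.5425.
(1,0): S=65.6000. Δ = (V_up−V_dn)/(S_up−S_dn) = (21.5459−40.5699)/(72.8160−53.7920) = -1.0000. V = [p*·21.5459 + (1−p*)·40.5699]/1.05 = 24.2685. B = V − Δ·S = 89.8685.
(1,1): S=88.8000. Δ = (V_up−V_dn)/(S_up−S_dn) = (3.5969−21.5459)/(98.5680−72.8160) = -0.6970. V = [p*·3.5969 + (1−p*)·21.5459]/1.05 = 6.9624. B = V − Δ·S = 68.8555.
(0,0): S=80.0000. Δ = (V_up−V_dn)/(S_up−S_dn) = (6.9624−24.2685)/(88.8000−65.6000) = -0.7460. V = [p*·6.9624 + (1−p*)·24.2685]/1.05 = 10.0409. B = V − Δ·S = 69.7172.
Self-financing check: at every node Δ·S+B equals the discounted successor values.

(0,0): Delta=-0.7460 Bond=69.7172
(1,0): Delta=-1.0000 Bond=89.8685
(1,1): Delta=-0.6970 Bond=68.8555
(2,0): Delta=-1.0000 Bond=94.3619
(2,1): Delta=-1.0000 Bond=94.3619
(2,2): Delta=-0.6386 Bond=66.5425
V0=10.0409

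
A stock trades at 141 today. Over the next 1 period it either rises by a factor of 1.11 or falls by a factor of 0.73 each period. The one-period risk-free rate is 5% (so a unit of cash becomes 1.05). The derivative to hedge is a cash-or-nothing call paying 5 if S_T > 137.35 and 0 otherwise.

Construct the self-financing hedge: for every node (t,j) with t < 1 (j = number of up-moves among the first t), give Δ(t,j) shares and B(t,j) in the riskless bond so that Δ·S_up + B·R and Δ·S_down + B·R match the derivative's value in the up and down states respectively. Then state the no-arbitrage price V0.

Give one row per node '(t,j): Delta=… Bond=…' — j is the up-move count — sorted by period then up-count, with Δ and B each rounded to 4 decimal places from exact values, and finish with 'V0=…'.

Since d<R<u, set p* = (R−d)/(u−d) = 0.8421; price each node as the discounted p*-expectation of its children.
Payoff layer (t=1): V(1,0)=0.0000, V(1,1)=5.0000
Node (0,0) S=141.0000: V=(p*·5.0000+(1−p*)·0.0000)/1.05=4.0100; Δ=(5.0000−0.0000)/(156.5100−102.9300)=0.0933; B=V−Δ·S=-9.1479
Each (Δ,B) replicates both successor values, so the strategy is self-financing and V0 is arbitrage-free.

(0,0): Delta=0.0933 Bond=-9.1479
V0=4.0100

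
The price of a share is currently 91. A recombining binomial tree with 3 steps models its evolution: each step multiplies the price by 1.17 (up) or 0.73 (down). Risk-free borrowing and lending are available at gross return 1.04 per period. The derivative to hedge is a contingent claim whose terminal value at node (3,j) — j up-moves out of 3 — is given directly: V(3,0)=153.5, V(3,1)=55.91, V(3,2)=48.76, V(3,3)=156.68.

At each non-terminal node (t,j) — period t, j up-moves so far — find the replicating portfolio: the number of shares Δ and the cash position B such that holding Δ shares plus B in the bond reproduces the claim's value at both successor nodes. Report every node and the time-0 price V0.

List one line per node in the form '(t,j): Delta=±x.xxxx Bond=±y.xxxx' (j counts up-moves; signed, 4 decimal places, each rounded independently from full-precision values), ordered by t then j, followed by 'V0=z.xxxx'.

Since d<R<u, set p* = (R−d)/(u−d) = 0.7045; price each node as the discounted p*-expectation of its children.
Payoff layer (t=3): V(3,0)=153.5000, V(3,1)=55.9100, V(3,2)=48.7600, V(3,3)=156.6800
(2,0): S=48.4939. Δ = (V_up−V_dn)/(S_up−S_dn) = (55.9100−153.5000)/(56.7379−35.4005) = -4.5737. V = [p*·55.9100 + (1−p*)·153.5000]/1.04 = 81.4840. B = V − Δ·S = 303.2795.
(2,1): S=77.7231. Δ = (V_up−V_dn)/(S_up−S_dn) = (48.7600−55.9100)/(90.9360−56.7379) = -0.2091. V = [p*·48.7600 + (1−p*)·55.9100]/1.04 = 48.9159. B = V − Δ·S = 65.1659.
(2,2): S=124.5699. Δ = (V_up−V_dn)/(S_up−S_dn) = (156.6800−48.7600)/(145.7468−90.9360) = 1.9690. V = [p*·156.6800 + (1−p*)·48.7600]/1.04 = 119.9948. B = V − Δ·S = -125.2780.
(1,0): S=66.4300. Δ = (V_up−V_dn)/(S_up−S_dn) = (48.9159−81.4840)/(77.7231−48.4939) = -1.1142. V = [p*·48.9159 + (1−p*)·81.4840]/1.04 = 56.2868. B = V − Δ·S = 130.3054.
(1,1): S=106.4700. Δ = (V_up−V_dn)/(S_up−S_dn) = (119.9948−48.9159)/(124.5699−77.7231) = 1.5173. V = [p*·119.9948 + (1−p*)·48.9159]/1.04 = 95.1867. B = V − Δ·S = -66.3562.
(0,0): S=91.0000. Δ = (V_up−V_dn)/(S_up−S_dn) = (95.1867−56.2868)/(106.4700−66.4300) = 0.9715. V = [p*·95.1867 + (1−p*)·56.2868]/1.04 = 80.4746. B = V − Δ·S = -7.9343.
Root portfolio cost Δ·91+B reproduces V0=80.4746.

(0,0): Delta=0.9715 Bond=-7.9343
(1,0): Delta=-1.1142 Bond=130.3054
(1,1): Delta=1.5173 Bond=-66.3562
(2,0): Delta=-4.5737 Bond=303.2795
(2,1): Delta=-0.2091 Bond=65.1659
(2,2): Delta=1.9690 Bond=-125.2780
V0=80.4746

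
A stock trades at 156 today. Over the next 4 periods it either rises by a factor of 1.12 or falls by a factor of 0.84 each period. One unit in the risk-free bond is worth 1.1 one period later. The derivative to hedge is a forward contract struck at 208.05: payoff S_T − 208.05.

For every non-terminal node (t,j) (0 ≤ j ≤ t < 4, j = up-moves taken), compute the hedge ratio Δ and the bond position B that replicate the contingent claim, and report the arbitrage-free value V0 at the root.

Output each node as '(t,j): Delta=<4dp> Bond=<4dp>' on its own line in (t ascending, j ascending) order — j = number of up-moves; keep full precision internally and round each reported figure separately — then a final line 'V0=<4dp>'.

Under the risk-neutral measure, an up-move has probability p* = (R−d)/(u−d) = 0.9286 and values discount at R = 1.1.
At expiry t=4: V(4,0)=-130.3821, V(4,1)=-104.4928, V(4,2)=-69.9737, V(4,3)=-23.9482, V(4,4)=37.4190
Node (3,0) S=92.4618: V=(p*·-104.4928+(1−p*)·-130.3821)/1.1=-96.6745; Δ=(-104.4928−-130.3821)/(103.5572−77.6679)=1.0000; B=V−Δ·S=-189.1364
Node (3,1) S=123.2824: V=(p*·-69.9737+(1−p*)·-104.4928)/1.1=-65.8539; Δ=(-69.9737−-104.4928)/(138.0763−103.5572)=1.0000; B=V−Δ·S=-189.1364
Node (3,2) S=164.3766: V=(p*·-23.9482+(1−p*)·-69.9737)/1.1=-24.7598; Δ=(-23.9482−-69.9737)/(184.1018−138.0763)=1.0000; B=V−Δ·S=-189.1364
Node (3,3) S=219.1688: V=(p*·37.4190+(1−p*)·-23.9482)/1.1=30.0324; Δ=(37.4190−-23.9482)/(245.4690−184.1018)=1.0000; B=V−Δ·S=-189.1364
Node (2,0) S=110.0736: V=(p*·-65.8539+(1−p*)·-96.6745)/1.1=-61.8685; Δ=(-65.8539−-96.6745)/(123.2824−92.4618)=1.0000; B=V−Δ·S=-171.9421
Node (2,1) S=146.7648: V=(p*·-24.7598+(1−p*)·-65.8539)/1.1=-25.1773; Δ=(-24.7598−-65.8539)/(164.3766−123.2824)=1.0000; B=V−Δ·S=-171.9421
Node (2,2) S=195.6864: V=(p*·30.0324+(1−p*)·-24.7598)/1.1=23.7443; Δ=(30.0324−-24.7598)/(219.1688−164.3766)=1.0000; B=V−Δ·S=-171.9421
Node (1,0) S=131.0400: V=(p*·-25.1773+(1−p*)·-61.8685)/1.1=-25.2710; Δ=(-25.1773−-61.8685)/(146.7648−110.0736)=1.0000; B=V−Δ·S=-156.3110
Node (1,1) S=174.7200: V=(p*·23.7443+(1−p*)·-25.1773)/1.1=18.4090; Δ=(23.7443−-25.1773)/(195.6864−146.7648)=1.0000; B=V−Δ·S=-156.3110
Node (0,0) S=156.0000: V=(p*·18.4090+(1−p*)·-25.2710)/1.1=13.8991; Δ=(18.4090−-25.2710)/(174.7200−131.0400)=1.0000; B=V−Δ·S=-142.1009
Check: Δ(0,0)·S0 + B(0,0) = 13.8991 = V0.

(0,0): Delta=1.0000 Bond=-142.1009
(1,0): Delta=1.0000 Bond=-156.3110
(1,1): Delta=1.0000 Bond=-156.3110
(2,0): Delta=1.0000 Bond=-171.9421
(2,1): Delta=1.0000 Bond=-171.9421
(2,2): Delta=1.0000 Bond=-171.9421
(3,0): Delta=1.0000 Bond=-189.1364
(3,1): Delta=1.0000 Bond=-189.1364
(3,2): Delta=1.0000 Bond=-189.1364
(3,3): Delta=1.0000 Bond=-189.1364
V0=13.8991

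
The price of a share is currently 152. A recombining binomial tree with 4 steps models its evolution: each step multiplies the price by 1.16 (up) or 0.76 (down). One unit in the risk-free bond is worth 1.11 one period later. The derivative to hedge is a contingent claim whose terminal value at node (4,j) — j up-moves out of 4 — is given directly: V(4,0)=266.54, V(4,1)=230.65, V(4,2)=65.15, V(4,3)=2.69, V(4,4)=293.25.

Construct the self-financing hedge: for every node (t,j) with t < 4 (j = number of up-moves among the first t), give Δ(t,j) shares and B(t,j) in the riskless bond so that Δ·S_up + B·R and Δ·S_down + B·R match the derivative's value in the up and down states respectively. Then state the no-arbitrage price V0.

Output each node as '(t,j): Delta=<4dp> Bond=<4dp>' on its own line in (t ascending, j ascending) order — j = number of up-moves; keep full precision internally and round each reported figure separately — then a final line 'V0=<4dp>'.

The replicating-portfolio and risk-neutral prices coincide; use p* = (1.11−0.76)/(1.16−0.76) = 0.8750 for the latter.
Terminal values V(4,·): V(4,0)=266.5400, V(4,1)=230.6500, V(4,2)=65.1500, V(4,3)=2.6900, V(4,4)=293.2500
  t=3,j=0: stock 66.7244 → up 77.4002 (V=230.6500), down 50.7105 (V=266.5400). Price 211.8345; hedge Δ=-1.3447, bond B=301.5595.
  t=3,j=1: stock 101.8424 → up 118.1372 (V=65.1500), down 77.4002 (V=230.6500). Price 77.3311; hedge Δ=-4.0626, bond B=491.0811.
  t=3,j=2: stock 155.4437 → up 180.3147 (V=2.6900), down 118.1372 (V=65.1500). Price 9.4572; hedge Δ=-1.0045, bond B=165.6072.
  t=3,j=3: stock 237.2562 → up 275.2172 (V=293.2500), down 180.3147 (V=2.6900). Price 231.4685; hedge Δ=3.0617, bond B=-494.9315.
  t=2,j=0: stock 87.7952 → up 101.8424 (V=77.3311), down 66.7244 (V=211.8345). Price 84.8144; hedge Δ=-3.8300, bond B=421.0729.
  t=2,j=1: stock 134.0032 → up 155.4437 (V=9.4572), down 101.8424 (V=77.3311). Price 16.1635; hedge Δ=-1.2663, bond B=185.8481.
  t=2,j=2: stock 204.5312 → up 237.2562 (V=231.4685), down 155.4437 (V=9.4572). Price 183.5289; hedge Δ=2.7137, bond B=-371.4993.
  t=1,j=0: stock 115.5200 → up 134.0032 (V=16.1635), down 87.7952 (V=84.8144). Price 22.2926; hedge Δ=-1.4857, bond B=193.9200.
  t=1,j=1: stock 176.3200 → up 204.5312 (V=183.5289), down 134.0032 (V=16.1635). Price 146.4939; hedge Δ=2.3730, bond B=-271.9197.
  t=0,j=0: stock 152.0000 → up 176.3200 (V=146.4939), down 115.5200 (V=22.2926). Price 117.9898; hedge Δ=2.0428, bond B=-192.5133.
Each (Δ,B) replicates both successor values, so the strategy is self-financing and V0 is arbitrage-free.

(0,0): Delta=2.0428 Bond=-192.5133
(1,0): Delta=-1.4857 Bond=193.9200
(1,1): Delta=2.3730 Bond=-271.9197
(2,0): Delta=-3.8300 Bond=421.0729
(2,1): Delta=-1.2663 Bond=185.8481
(2,2): Delta=2.7137 Bond=-371.4993
(3,0): Delta=-1.3447 Bond=301.5595
(3,1): Delta=-4.0626 Bond=491.0811
(3,2): Delta=-1.0045 Bond=165.6072
(3,3): Delta=3.0617 Bond=-494.9315
V0=117.9898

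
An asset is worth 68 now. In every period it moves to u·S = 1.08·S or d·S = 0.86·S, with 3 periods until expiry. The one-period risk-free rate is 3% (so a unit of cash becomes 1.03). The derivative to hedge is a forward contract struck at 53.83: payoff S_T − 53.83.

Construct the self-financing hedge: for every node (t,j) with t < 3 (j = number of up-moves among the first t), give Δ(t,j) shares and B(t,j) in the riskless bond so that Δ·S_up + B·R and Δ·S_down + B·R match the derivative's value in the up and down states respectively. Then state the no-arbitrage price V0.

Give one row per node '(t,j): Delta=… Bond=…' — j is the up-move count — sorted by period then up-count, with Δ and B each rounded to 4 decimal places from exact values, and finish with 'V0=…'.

Risk-neutral probability p* = (R−d)/(u−d) = (1.03−0.86)/(1.08−0.86) = 0.7727.
At expiry t=3: V(3,0)=-10.5782, V(3,1)=0.4862, V(3,2)=14.3811, V(3,3)=31.8304
(2,0): S=50.2928. Δ = (V_up−V_dn)/(S_up−S_dn) = (0.4862−-10.5782)/(54.3162−43.2518) = 1.0000. V = [p*·0.4862 + (1−p*)·-10.5782]/1.03 = -1.9693. B = V − Δ·S = -52.2621.
(2,1): S=63.1584. Δ = (V_up−V_dn)/(S_up−S_dn) = (14.3811−0.4862)/(68.2111−54.3162) = 1.0000. V = [p*·14.3811 + (1−p*)·0.4862]/1.03 = 10.8963. B = V − Δ·S = -52.2621.
(2,2): S=79.3152. Δ = (V_up−V_dn)/(S_up−S_dn) = (31.8304−14.3811)/(85.6604−68.2111) = 1.0000. V = [p*·31.8304 + (1−p*)·14.3811]/1.03 = 27.0531. B = V − Δ·S = -52.2621.
(1,0): S=58.4800. Δ = (V_up−V_dn)/(S_up−S_dn) = (10.8963−-1.9693)/(63.1584−50.2928) = 1.0000. V = [p*·10.8963 + (1−p*)·-1.9693]/1.03 = 7.7401. B = V − Δ·S = -50.7399.
(1,1): S=73.4400. Δ = (V_up−V_dn)/(S_up−S_dn) = (27.0531−10.8963)/(79.3152−63.1584) = 1.0000. V = [p*·27.0531 + (1−p*)·10.8963]/1.03 = 22.7001. B = V − Δ·S = -50.7399.
(0,0): S=68.0000. Δ = (V_up−V_dn)/(S_up−S_dn) = (22.7001−7.7401)/(73.4400−58.4800) = 1.0000. V = [p*·22.7001 + (1−p*)·7.7401]/1.03 = 18.7379. B = V − Δ·S = -49.2621.
Self-financing check: at every node Δ·S+B equals the discounted successor values.

(0,0): Delta=1.0000 Bond=-49.2621
(1,0): Delta=1.0000 Bond=-50.7399
(1,1): Delta=1.0000 Bond=-50.7399
(2,0): Delta=1.0000 Bond=-52.2621
(2,1): Delta=1.0000 Bond=-52.2621
(2,2): Delta=1.0000 Bond=-52.2621
V0=18.7379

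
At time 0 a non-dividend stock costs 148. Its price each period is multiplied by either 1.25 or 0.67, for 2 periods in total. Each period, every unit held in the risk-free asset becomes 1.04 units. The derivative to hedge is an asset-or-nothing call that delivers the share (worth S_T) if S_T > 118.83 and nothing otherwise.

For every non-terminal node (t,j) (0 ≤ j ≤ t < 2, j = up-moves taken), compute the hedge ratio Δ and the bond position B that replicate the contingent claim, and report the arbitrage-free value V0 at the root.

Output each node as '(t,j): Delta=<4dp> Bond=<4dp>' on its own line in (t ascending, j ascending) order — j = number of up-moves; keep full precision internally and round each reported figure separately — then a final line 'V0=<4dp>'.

Under the risk-neutral measure, an up-move has probability p* = (R−d)/(u−d) = 0.6379 and values discount at R = 1.04.
Terminal payoffs: V(2,0)=0.0000, V(2,1)=123.9500, V(2,2)=231.2500
  t=1,j=0: stock 99.1600 → up 123.9500 (V=123.9500), down 66.4372 (V=0.0000). Price 76.0303; hedge Δ=2.1552, bond B=-137.6766.
  t=1,j=1: stock 185.0000 → up 231.2500 (V=231.2500), down 123.9500 (V=123.9500). Price 185.0000; hedge Δ=1.0000, bond B=0.0000.
  t=0,j=0: stock 148.0000 → up 185.0000 (V=185.0000), down 99.1600 (V=76.0303). Price 139.9476; hedge Δ=1.2695, bond B=-47.9312.
Each (Δ,B) replicates both successor values, so the strategy is self-financing and V0 is arbitrage-free.

(0,0): Delta=1.2695 Bond=-47.9312
(1,0): Delta=2.1552 Bond=-137.6766
(1,1): Delta=1.0000 Bond=0.0000
V0=139.9476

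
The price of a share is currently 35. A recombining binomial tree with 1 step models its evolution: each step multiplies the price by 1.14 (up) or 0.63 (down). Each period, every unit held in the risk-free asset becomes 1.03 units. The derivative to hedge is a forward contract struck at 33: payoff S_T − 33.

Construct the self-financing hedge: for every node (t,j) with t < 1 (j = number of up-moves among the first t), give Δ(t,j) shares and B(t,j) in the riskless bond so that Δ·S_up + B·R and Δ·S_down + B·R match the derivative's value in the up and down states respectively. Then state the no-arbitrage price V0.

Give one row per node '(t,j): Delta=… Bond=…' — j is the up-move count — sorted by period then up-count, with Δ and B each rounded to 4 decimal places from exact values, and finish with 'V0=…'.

(0,0): Delta=1.0000 Bond=-32.0388
V0=2.9612

Under the risk-neutral measure, an up-move has probability p* = (R−d)/(u−d) = 0.7843 and values discount at R = 1.03.
Payoff layer (t=1): V(1,0)=-10.9500, V(1,1)=6.9000
  t=0,j=0: stock 35.0000 → up 39.9000 (V=6.9000), down 22.0500 (V=-10.9500). Price 2.9612; hedge Δ=1.0000, bond B=-32.0388.
Self-financing check: at every node Δ·S+B equals the discounted successor values.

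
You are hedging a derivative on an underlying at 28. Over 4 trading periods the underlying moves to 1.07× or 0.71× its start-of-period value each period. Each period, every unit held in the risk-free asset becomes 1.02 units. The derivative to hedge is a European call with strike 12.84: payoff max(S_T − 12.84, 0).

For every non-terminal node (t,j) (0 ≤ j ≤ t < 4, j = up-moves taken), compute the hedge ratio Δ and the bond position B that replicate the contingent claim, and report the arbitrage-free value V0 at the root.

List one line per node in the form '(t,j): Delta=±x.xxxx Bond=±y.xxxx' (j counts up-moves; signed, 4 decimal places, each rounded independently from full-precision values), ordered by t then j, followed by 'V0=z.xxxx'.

The replicating-portfolio and risk-neutral prices coincide; use p* = (1.02−0.71)/(1.07−0.71) = 0.8611 for the latter.
At expiry t=4: V(4,0)=0.0000, V(4,1)=0.0000, V(4,2)=3.3200, V(4,3)=11.5139, V(4,4)=23.8623
Node (3,0) S=10.0215: V=(p*·0.0000+(1−p*)·0.0000)/1.02=0.0000; Δ=(0.0000−0.0000)/(10.7230−7.1153)=0.0000; B=V−Δ·S=0.0000
Node (3,1) S=15.1028: V=(p*·3.3200+(1−p*)·0.0000)/1.02=2.8029; Δ=(3.3200−0.0000)/(16.1600−10.7230)=0.6106; B=V−Δ·S=-6.4195
Node (3,2) S=22.7606: V=(p*·11.5139+(1−p*)·3.3200)/1.02=10.1724; Δ=(11.5139−3.3200)/(24.3539−16.1600)=1.0000; B=V−Δ·S=-12.5882
Node (3,3) S=34.3012: V=(p*·23.8623+(1−p*)·11.5139)/1.02=21.7130; Δ=(23.8623−11.5139)/(36.7023−24.3539)=1.0000; B=V−Δ·S=-12.5882
Node (2,0) S=14.1148: V=(p*·2.8029+(1−p*)·0.0000)/1.02=2.3663; Δ=(2.8029−0.0000)/(15.1028−10.0215)=0.5516; B=V−Δ·S=-5.4195
Node (2,1) S=21.2716: V=(p*·10.1724+(1−p*)·2.8029)/1.02=8.9694; Δ=(10.1724−2.8029)/(22.7606−15.1028)=0.9624; B=V−Δ·S=-11.5014
Node (2,2) S=32.0572: V=(p*·21.7130+(1−p*)·10.1724)/1.02=19.7158; Δ=(21.7130−10.1724)/(34.3012−22.7606)=1.0000; B=V−Δ·S=-12.3414
Node (1,0) S=19.8800: V=(p*·8.9694+(1−p*)·2.3663)/1.02=7.8944; Δ=(8.9694−2.3663)/(21.2716−14.1148)=0.9226; B=V−Δ·S=-10.4478
Node (1,1) S=29.9600: V=(p*·19.7158+(1−p*)·8.9694)/1.02=17.8659; Δ=(19.7158−8.9694)/(32.0572−21.2716)=0.9964; B=V−Δ·S=-11.9850
Node (0,0) S=28.0000: V=(p*·17.8659+(1−p*)·7.8944)/1.02=16.1578; Δ=(17.8659−7.8944)/(29.9600−19.8800)=0.9892; B=V−Δ·S=-11.5407
The time-0 hedge costs 16.1578, which is the no-arbitrage price.

(0,0): Delta=0.9892 Bond=-11.5407
(1,0): Delta=0.9226 Bond=-10.4478
(1,1): Delta=0.9964 Bond=-11.9850
(2,0): Delta=0.5516 Bond=-5.4195
(2,1): Delta=0.9624 Bond=-11.5014
(2,2): Delta=1.0000 Bond=-12.3414
(3,0): Delta=0.0000 Bond=0.0000
(3,1): Delta=0.6106 Bond=-6.4195
(3,2): Delta=1.0000 Bond=-12.5882
(3,3): Delta=1.0000 Bond=-12.5882
V0=16.1578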